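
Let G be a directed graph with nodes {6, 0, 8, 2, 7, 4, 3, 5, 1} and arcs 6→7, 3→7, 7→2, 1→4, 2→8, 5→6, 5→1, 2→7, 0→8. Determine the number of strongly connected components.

{2, 7} are all mutually reachable — one SCC of size 2.
{3} is an SCC by itself.
{6} is an SCC by itself.
{1} is an SCC by itself.
{4} is an SCC by itself.
(and 3 more singleton SCCs)
That gives 8 strongly connected components.

8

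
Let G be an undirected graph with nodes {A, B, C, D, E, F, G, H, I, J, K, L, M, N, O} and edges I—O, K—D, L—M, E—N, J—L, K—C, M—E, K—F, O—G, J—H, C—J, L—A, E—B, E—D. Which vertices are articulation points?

Removing E increases the component count from 2 to 4, so E is a cut vertex.
Removing J increases the component count from 2 to 3, so J is a cut vertex.
Removing K increases the component count from 2 to 3, so K is a cut vertex.
Likewise L, O are cut vertices.
By contrast removing M leaves 2 components; it is not a cut vertex. No other vertex is a cut vertex either.

E, J, K, L, O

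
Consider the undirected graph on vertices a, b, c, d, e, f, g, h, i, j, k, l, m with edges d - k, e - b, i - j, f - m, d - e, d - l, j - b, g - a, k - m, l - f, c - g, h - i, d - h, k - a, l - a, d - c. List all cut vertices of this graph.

Removing d increases the component count from 1 to 2, so d is a cut vertex.
By contrast removing b leaves 1 component; it is not a cut vertex. No other vertex is a cut vertex either.

d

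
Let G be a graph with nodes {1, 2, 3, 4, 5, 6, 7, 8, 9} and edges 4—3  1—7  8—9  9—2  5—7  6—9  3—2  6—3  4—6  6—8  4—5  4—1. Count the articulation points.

Removing 4 increases the component count from 1 to 2, so 4 is a cut vertex.
By contrast removing 1 leaves 1 component; it is not a cut vertex. No other vertex is a cut vertex either.

1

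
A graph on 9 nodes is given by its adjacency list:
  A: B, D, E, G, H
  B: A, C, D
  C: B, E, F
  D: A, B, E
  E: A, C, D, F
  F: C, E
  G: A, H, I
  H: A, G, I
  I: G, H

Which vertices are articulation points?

A

Removing A increases the component count from 1 to 2, so A is a cut vertex.
By contrast removing H leaves 1 component; it is not a cut vertex. No other vertex is a cut vertex either.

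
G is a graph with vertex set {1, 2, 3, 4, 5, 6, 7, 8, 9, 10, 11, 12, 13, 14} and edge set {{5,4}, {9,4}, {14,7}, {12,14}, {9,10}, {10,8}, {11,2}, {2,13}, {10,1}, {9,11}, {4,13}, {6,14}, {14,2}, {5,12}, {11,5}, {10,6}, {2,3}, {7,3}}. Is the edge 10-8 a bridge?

Removing 10-8 leaves no path between 10 and 8: the component count goes from 1 to 2. So it is a bridge.

Yes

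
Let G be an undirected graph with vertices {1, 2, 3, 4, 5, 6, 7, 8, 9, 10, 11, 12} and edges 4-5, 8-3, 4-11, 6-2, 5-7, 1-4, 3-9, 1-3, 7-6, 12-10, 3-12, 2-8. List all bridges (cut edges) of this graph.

10-12, 11-4, 12-3, 3-9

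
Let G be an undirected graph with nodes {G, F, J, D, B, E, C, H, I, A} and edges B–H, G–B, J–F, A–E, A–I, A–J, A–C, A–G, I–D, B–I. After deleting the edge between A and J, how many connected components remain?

2

Before removal there is 1 component.
A–J is a bridge — removing it separates A's side from J's side.
After removal: 2 components.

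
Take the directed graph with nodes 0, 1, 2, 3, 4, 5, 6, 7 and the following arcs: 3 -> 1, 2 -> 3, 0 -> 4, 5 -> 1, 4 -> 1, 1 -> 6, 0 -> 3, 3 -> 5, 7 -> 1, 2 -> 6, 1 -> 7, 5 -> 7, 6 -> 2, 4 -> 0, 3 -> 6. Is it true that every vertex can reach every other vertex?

There is no directed path from 7 to 0, so the graph is not strongly connected.

No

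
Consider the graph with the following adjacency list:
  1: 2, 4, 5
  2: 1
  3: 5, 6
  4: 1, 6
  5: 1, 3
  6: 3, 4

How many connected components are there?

Starting from 1 we can reach 1, 2, 3, 4, 5, 6. That is one component of size 6.
Total: 1 component.

1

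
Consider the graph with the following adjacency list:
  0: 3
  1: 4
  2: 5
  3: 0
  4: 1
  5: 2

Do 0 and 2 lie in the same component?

No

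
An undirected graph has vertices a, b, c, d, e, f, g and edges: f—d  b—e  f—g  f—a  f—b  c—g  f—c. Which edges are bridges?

a-f, b-e, b-f, d-f

The edges on the cycle f-c-g-f are not bridges since each lies on that cycle.
But removing b—f disconnects b from f; removing e—b disconnects e from b; removing d—f disconnects d from f; removing a—f disconnects a from f — these are bridges.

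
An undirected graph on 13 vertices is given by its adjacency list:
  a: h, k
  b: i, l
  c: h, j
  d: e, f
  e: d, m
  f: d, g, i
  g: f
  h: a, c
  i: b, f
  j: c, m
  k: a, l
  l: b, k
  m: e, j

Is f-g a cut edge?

Yes

Removing f-g leaves no path between f and g: the component count goes from 1 to 2. So it is a bridge.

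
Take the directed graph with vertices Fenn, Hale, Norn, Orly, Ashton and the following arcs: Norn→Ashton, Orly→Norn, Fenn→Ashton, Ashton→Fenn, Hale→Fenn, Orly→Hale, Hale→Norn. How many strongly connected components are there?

{Fenn, Ashton} are all mutually reachable — one SCC of size 2.
{Norn} is an SCC by itself.
{Orly} is an SCC by itself.
{Hale} is an SCC by itself.
That gives 4 strongly connected components.

4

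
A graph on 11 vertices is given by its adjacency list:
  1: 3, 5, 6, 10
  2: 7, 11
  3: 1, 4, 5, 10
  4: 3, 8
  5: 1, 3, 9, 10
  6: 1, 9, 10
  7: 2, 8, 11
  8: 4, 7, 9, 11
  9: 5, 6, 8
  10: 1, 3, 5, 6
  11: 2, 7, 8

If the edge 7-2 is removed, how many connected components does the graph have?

7 and 2 are still connected via 7-11-2, so the component count stays at 1.

1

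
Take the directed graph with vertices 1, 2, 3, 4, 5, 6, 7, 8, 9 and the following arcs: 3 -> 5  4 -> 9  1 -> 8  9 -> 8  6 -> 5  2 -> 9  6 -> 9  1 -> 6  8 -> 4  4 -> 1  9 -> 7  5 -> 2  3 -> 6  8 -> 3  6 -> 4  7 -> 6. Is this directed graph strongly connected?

From 6 we can reach every vertex (1, 2, 3, 4, 5, 6, 7, 8, 9), and every vertex can reach 6 (1, 2, 3, 4, 5, 6, 7, 8, 9). So the whole graph is one strongly connected component.

Yes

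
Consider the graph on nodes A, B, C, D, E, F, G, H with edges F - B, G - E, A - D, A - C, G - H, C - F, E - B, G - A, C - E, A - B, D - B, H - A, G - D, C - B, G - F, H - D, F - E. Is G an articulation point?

Deleting G leaves 1 component (was 1) (its neighbors A, D, E, F, H remain connected to each other), so G is not a cut vertex.

No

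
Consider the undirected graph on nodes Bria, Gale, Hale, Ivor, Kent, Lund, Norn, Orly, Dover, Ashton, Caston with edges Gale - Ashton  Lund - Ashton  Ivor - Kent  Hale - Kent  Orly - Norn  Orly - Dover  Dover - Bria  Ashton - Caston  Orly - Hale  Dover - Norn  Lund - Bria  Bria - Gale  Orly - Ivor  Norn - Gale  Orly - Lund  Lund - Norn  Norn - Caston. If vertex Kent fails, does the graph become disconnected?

Deleting Kent leaves 1 component (was 1) (its neighbors Hale, Ivor remain connected to each other), so Kent is not a cut vertex.

No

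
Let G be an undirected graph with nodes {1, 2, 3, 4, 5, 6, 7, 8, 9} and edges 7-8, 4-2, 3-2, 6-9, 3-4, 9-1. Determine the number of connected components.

5 is isolated — a component by itself.
Starting from 7 we can reach 7, 8. That is one component of size 2.
Starting from 1 we can reach 1, 6, 9. That is one component of size 3.
Starting from 2 we can reach 2, 3, 4. That is one component of size 3.
Total: 4 components.

4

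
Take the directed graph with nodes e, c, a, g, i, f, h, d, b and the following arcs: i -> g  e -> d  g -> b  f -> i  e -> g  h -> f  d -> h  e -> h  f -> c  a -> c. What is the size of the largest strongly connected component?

1

{b} is an SCC by itself.
{a} is an SCC by itself.
{d} is an SCC by itself.
{i} is an SCC by itself.
{g} is an SCC by itself.
(and 4 more singleton SCCs)
The largest has 1 vertex.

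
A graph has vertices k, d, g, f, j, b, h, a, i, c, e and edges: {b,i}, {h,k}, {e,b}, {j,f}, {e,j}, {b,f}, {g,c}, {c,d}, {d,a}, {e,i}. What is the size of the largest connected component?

5

Starting from h we can reach h, k. That is one component of size 2.
Starting from a we can reach a, c, d, g. That is one component of size 4.
Starting from b we can reach b, e, f, i, j. That is one component of size 5.
The largest has 5 vertices.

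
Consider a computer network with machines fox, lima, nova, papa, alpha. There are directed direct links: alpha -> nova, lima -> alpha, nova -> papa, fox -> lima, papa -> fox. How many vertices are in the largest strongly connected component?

5

{fox, lima, nova, papa, alpha} are all mutually reachable — one SCC of size 5.
The largest has 5 vertices.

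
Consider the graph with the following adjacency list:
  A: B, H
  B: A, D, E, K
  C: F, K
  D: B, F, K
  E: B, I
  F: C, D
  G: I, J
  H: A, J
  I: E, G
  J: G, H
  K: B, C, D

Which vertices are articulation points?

B

Removing B increases the component count from 1 to 2, so B is a cut vertex.
By contrast removing E leaves 1 component; it is not a cut vertex. No other vertex is a cut vertex either.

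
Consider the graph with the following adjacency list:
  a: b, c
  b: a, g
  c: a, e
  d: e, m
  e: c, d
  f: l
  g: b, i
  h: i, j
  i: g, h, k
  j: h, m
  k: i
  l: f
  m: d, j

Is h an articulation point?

No

Deleting h leaves 2 components (was 2), so h is not a cut vertex.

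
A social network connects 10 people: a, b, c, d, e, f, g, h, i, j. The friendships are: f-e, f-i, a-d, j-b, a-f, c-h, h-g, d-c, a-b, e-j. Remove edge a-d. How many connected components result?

2

Before removal there is 1 component.
a-d is a bridge — removing it separates a's side from d's side.
After removal: 2 components.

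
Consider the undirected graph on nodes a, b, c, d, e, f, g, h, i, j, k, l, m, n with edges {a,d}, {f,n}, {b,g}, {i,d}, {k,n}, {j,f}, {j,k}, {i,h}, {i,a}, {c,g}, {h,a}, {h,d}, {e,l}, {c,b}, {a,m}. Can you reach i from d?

Yes

From d we can reach a, d, h, i, m, which includes i.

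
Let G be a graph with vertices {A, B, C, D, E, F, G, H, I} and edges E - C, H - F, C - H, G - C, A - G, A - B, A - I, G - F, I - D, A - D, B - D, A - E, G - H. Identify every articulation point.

Removing A increases the component count from 1 to 2, so A is a cut vertex.
By contrast removing D leaves 1 component; it is not a cut vertex. No other vertex is a cut vertex either.

A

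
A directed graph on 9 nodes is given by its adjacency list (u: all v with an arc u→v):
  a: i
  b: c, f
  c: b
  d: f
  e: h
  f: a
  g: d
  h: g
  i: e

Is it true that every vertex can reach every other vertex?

There is no directed path from f to c, so the graph is not strongly connected.

No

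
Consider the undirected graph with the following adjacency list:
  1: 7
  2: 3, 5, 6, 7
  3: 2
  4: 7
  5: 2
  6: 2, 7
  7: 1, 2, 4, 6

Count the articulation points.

2

Removing 2 increases the component count from 1 to 3, so 2 is a cut vertex.
Removing 7 increases the component count from 1 to 3, so 7 is a cut vertex.
By contrast removing 1 leaves 1 component; it is not a cut vertex. No other vertex is a cut vertex either.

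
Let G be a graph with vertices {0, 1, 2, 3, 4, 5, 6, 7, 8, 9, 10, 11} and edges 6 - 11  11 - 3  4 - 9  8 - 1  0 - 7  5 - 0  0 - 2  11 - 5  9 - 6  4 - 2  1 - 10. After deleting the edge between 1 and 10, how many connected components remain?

Before removal there are 2 components.
1 - 10 is a bridge — removing it separates 1's side from 10's side.
After removal: 3 components.

3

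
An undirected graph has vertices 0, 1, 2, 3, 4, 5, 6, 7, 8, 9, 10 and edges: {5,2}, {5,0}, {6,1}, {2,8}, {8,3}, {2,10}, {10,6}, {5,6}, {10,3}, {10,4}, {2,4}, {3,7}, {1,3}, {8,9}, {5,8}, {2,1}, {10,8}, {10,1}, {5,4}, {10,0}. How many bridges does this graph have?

2

The edges on the cycle 10-6-1-10 are not bridges since each lies on that cycle.
But removing 8 - 9 disconnects 8 from 9; removing 7 - 3 disconnects 7 from 3 — these are bridges.
That makes 2 bridges.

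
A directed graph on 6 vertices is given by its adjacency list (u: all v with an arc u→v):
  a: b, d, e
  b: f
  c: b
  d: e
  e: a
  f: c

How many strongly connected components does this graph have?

2

{a, d, e} are all mutually reachable — one SCC of size 3.
{b, c, f} are all mutually reachable — one SCC of size 3.
That gives 2 strongly connected components.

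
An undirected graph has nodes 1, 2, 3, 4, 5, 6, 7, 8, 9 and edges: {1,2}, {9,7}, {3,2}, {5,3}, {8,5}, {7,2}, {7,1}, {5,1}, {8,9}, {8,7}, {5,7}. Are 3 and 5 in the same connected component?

From 3 we can reach 1, 2, 3, 5, 7, 8, 9, which includes 5.

Yes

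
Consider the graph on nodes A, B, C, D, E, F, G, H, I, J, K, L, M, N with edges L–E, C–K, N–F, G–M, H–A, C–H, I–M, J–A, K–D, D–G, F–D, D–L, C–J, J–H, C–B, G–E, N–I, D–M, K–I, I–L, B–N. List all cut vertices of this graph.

C

Removing C increases the component count from 1 to 2, so C is a cut vertex.
By contrast removing J leaves 1 component; it is not a cut vertex. No other vertex is a cut vertex either.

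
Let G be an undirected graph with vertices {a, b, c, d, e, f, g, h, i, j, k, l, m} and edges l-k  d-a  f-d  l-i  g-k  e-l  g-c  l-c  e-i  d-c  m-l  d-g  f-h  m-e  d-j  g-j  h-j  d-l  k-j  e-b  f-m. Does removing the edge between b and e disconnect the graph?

Removing b-e leaves no path between b and e: the component count goes from 1 to 2. So it is a bridge.

Yes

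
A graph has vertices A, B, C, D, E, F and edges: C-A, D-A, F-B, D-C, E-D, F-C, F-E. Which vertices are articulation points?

F

Removing F increases the component count from 1 to 2, so F is a cut vertex.
By contrast removing A leaves 1 component; it is not a cut vertex. No other vertex is a cut vertex either.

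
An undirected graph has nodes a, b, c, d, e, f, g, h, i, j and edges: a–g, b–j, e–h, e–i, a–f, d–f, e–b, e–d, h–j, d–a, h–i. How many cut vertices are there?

3

Removing a increases the component count from 2 to 3, so a is a cut vertex.
Removing d increases the component count from 2 to 3, so d is a cut vertex.
Removing e increases the component count from 2 to 3, so e is a cut vertex.
By contrast removing b leaves 2 components; it is not a cut vertex. No other vertex is a cut vertex either.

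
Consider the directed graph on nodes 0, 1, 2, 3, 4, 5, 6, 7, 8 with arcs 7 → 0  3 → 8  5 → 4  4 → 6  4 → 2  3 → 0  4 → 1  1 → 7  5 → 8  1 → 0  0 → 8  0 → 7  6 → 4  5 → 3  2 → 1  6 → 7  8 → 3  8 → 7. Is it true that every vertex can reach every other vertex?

There is no directed path from 7 to 1, so the graph is not strongly connected.

No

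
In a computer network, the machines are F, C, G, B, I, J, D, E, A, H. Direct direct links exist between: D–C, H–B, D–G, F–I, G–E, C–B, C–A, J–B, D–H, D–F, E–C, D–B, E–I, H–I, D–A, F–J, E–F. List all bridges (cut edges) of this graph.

none

The edges on the cycle D-G-E-F-J-B-C-D are not bridges since each lies on that cycle.
Every edge lies on some cycle, so there are no bridges.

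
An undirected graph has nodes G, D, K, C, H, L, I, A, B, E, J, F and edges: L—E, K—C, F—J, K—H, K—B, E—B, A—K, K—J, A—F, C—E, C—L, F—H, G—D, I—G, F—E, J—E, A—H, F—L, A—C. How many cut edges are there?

The edges on the cycle A-K-H-A are not bridges since each lies on that cycle.
But removing G—D disconnects G from D; removing I—G disconnects I from G — these are bridges.
That makes 2 bridges.

2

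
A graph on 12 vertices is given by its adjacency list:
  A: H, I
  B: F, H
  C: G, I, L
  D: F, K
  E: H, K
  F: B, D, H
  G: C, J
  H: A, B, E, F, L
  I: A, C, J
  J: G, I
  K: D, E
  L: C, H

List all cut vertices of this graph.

H

Removing H increases the component count from 1 to 2, so H is a cut vertex.
By contrast removing B leaves 1 component; it is not a cut vertex. No other vertex is a cut vertex either.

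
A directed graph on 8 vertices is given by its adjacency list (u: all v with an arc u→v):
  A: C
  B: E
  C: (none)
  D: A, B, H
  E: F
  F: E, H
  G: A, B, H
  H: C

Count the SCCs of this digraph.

{E, F} are all mutually reachable — one SCC of size 2.
{C} is an SCC by itself.
{H} is an SCC by itself.
{D} is an SCC by itself.
{B} is an SCC by itself.
(and 2 more singleton SCCs)
That gives 7 strongly connected components.

7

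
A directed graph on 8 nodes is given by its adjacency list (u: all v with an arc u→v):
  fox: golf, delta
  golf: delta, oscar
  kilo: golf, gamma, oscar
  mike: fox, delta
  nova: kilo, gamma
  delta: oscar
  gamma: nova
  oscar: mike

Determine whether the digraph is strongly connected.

No

There is no directed path from mike to gamma, so the graph is not strongly connected.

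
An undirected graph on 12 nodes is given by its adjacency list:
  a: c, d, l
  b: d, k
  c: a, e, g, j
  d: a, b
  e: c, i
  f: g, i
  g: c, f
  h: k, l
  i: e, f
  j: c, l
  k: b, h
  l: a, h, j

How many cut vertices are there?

1

Removing c increases the component count from 1 to 2, so c is a cut vertex.
By contrast removing a leaves 1 component; it is not a cut vertex. No other vertex is a cut vertex either.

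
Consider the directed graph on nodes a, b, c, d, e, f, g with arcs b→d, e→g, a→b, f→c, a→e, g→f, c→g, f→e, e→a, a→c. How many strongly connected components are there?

{a, c, e, f, g} are all mutually reachable — one SCC of size 5.
{d} is an SCC by itself.
{b} is an SCC by itself.
That gives 3 strongly connected components.

3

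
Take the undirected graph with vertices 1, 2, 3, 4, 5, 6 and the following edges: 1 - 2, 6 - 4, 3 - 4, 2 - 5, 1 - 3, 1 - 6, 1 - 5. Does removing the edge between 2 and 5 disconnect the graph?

No

After removing 2 - 5, the path 2-1-5 still connects them, so the edge is not a bridge.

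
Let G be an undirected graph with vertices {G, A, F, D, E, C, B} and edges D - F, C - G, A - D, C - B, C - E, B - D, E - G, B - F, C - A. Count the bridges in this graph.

0

The edges on the cycle C-E-G-C are not bridges since each lies on that cycle.
Every edge lies on some cycle, so there are no bridges.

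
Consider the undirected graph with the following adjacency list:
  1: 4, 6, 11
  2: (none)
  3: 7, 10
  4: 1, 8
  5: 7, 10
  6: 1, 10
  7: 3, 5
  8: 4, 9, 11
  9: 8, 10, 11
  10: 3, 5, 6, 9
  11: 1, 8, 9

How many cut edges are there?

The edges on the cycle 1-4-8-11-1 are not bridges since each lies on that cycle.
Every edge lies on some cycle, so there are no bridges.

0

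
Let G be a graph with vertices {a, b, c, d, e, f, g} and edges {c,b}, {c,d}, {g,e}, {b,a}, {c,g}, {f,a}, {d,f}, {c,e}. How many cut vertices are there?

1

Removing c increases the component count from 1 to 2, so c is a cut vertex.
By contrast removing b leaves 1 component; it is not a cut vertex. No other vertex is a cut vertex either.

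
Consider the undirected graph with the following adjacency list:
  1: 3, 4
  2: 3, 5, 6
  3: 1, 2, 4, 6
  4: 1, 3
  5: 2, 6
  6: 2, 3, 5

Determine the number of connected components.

Starting from 1 we can reach 1, 2, 3, 4, 5, 6. That is one component of size 6.
Total: 1 component.

1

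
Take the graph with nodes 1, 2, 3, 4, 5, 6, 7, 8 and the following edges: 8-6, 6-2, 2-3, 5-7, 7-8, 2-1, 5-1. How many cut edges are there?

The edges on the cycle 5-7-8-6-2-1-5 are not bridges since each lies on that cycle.
But removing 2-3 disconnects 2 from 3 — this is a bridge.

1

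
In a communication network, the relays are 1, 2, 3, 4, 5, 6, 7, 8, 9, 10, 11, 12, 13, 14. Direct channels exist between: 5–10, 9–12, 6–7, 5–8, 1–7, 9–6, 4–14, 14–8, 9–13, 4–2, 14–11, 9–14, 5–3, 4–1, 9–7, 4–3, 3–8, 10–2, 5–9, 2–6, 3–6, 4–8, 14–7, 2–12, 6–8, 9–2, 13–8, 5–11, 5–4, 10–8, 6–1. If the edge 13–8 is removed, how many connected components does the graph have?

13 and 8 are still connected via 13-9-5-8, so the component count stays at 1.

1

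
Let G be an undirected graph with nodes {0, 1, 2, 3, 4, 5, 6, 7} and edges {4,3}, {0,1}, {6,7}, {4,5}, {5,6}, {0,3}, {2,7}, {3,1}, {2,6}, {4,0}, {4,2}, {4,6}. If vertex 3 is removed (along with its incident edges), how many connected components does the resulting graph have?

1

With 3 gone, the remaining components are: {0, 1, 2, 4, 5, 6, 7}.
That is 1 component.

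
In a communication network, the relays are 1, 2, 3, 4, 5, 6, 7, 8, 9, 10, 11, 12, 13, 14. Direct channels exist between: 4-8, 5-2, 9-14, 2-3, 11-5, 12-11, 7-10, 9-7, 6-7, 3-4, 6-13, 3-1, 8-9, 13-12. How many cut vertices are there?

Removing 3 increases the component count from 1 to 2, so 3 is a cut vertex.
Removing 7 increases the component count from 1 to 2, so 7 is a cut vertex.
Removing 9 increases the component count from 1 to 2, so 9 is a cut vertex.
By contrast removing 8 leaves 1 component; it is not a cut vertex. No other vertex is a cut vertex either.

3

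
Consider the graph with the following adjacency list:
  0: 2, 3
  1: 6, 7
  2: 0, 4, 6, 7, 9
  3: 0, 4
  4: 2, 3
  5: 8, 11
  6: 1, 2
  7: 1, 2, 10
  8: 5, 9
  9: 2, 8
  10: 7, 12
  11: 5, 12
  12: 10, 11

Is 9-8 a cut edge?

After removing 9-8, the path 9-2-7-10-12-11-5-8 still connects them, so the edge is not a bridge.

No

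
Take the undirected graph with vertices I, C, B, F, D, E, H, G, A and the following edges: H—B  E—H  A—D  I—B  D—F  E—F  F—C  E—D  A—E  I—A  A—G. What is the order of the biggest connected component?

Starting from A we can reach A, B, C, D, E, F, G, H, I. That is one component of size 9.
The largest has 9 vertices.

9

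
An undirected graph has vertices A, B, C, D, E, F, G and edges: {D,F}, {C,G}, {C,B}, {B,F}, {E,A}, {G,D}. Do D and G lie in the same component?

From D we can reach B, C, D, F, G, which includes G.

Yes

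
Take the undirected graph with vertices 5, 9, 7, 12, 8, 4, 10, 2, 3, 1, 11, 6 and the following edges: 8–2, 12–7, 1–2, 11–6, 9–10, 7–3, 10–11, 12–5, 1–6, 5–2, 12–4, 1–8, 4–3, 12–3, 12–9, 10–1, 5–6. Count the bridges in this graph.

0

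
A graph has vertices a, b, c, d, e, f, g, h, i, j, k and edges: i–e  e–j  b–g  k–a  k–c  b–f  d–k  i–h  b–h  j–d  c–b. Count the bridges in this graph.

The edges on the cycle i-e-j-d-k-c-b-h-i are not bridges since each lies on that cycle.
But removing g–b disconnects g from b; removing f–b disconnects f from b; removing a–k disconnects a from k — these are bridges.
That makes 3 bridges.

3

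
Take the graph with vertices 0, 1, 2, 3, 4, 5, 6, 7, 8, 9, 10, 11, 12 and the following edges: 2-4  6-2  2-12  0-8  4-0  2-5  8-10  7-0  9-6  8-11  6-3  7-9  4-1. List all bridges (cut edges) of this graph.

0-8, 1-4, 10-8, 11-8, 12-2, 2-5, 3-6

The edges on the cycle 7-9-6-2-4-0-7 are not bridges since each lies on that cycle.
But removing 12-2 disconnects 12 from 2; removing 5-2 disconnects 5 from 2; removing 0-8 disconnects 0 from 8; removing 10-8 disconnects 10 from 8 — these are bridges.
In total 7 edges are bridges.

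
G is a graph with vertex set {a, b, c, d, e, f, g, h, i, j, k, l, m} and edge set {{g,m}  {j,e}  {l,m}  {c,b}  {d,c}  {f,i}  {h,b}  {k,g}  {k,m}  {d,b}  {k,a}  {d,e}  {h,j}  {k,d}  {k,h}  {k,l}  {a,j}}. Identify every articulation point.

k

Removing k increases the component count from 2 to 3, so k is a cut vertex.
By contrast removing h leaves 2 components; it is not a cut vertex. No other vertex is a cut vertex either.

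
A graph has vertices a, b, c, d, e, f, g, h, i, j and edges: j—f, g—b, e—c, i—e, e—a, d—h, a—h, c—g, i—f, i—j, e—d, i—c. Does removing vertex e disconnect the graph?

Yes

Deleting e raises the number of components from 1 to 2, so e is a cut vertex.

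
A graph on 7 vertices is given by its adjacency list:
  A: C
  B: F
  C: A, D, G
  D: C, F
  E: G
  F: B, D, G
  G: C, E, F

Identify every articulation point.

C, F, G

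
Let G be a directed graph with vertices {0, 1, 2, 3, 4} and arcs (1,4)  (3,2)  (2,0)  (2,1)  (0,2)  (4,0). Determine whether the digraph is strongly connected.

There is no directed path from 1 to 3, so the graph is not strongly connected.

No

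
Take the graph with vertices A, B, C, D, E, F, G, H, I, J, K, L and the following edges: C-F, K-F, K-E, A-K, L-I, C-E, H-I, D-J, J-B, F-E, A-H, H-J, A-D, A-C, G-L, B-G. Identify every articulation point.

A

Removing A increases the component count from 1 to 2, so A is a cut vertex.
By contrast removing F leaves 1 component; it is not a cut vertex. No other vertex is a cut vertex either.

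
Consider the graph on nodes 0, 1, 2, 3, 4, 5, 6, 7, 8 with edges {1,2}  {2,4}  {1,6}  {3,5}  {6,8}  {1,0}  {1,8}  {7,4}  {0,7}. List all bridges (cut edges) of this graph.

The edges on the cycle 1-6-8-1 are not bridges since each lies on that cycle.
But removing 5–3 disconnects 5 from 3 — this is a bridge.

3-5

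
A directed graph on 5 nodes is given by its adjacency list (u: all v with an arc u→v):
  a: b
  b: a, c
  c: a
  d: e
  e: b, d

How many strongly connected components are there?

{a, b, c} are all mutually reachable — one SCC of size 3.
{d, e} are all mutually reachable — one SCC of size 2.
That gives 2 strongly connected components.

2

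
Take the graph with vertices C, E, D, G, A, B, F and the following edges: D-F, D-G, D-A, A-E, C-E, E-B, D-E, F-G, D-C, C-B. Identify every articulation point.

Removing D increases the component count from 1 to 2, so D is a cut vertex.
By contrast removing G leaves 1 component; it is not a cut vertex. No other vertex is a cut vertex either.

D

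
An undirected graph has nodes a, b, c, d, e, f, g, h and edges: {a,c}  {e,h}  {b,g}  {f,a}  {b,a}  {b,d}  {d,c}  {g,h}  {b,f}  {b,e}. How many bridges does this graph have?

0

The edges on the cycle b-f-a-b are not bridges since each lies on that cycle.
Every edge lies on some cycle, so there are no bridges.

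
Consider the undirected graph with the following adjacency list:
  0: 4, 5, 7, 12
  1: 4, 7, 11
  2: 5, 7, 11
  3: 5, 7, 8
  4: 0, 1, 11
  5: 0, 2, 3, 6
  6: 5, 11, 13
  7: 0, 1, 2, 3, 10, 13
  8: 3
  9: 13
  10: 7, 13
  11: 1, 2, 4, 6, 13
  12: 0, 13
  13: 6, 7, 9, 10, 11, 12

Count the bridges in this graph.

The edges on the cycle 7-1-11-13-7 are not bridges since each lies on that cycle.
But removing 9-13 disconnects 9 from 13; removing 3-8 disconnects 3 from 8 — these are bridges.
That makes 2 bridges.

2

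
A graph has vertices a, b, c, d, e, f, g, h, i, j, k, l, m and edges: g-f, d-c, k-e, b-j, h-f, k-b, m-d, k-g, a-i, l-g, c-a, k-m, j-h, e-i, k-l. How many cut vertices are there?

Removing k increases the component count from 1 to 2, so k is a cut vertex.
By contrast removing h leaves 1 component; it is not a cut vertex. No other vertex is a cut vertex either.

1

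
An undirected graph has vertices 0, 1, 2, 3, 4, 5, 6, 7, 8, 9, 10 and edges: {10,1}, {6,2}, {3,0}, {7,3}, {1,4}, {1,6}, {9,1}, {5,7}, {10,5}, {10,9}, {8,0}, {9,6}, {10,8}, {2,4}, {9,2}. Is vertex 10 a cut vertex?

Yes

Deleting 10 raises the number of components from 1 to 2, so 10 is a cut vertex.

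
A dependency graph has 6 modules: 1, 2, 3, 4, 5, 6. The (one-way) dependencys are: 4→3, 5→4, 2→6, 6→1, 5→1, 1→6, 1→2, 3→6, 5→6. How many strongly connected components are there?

4

{1, 2, 6} are all mutually reachable — one SCC of size 3.
{4} is an SCC by itself.
{5} is an SCC by itself.
{3} is an SCC by itself.
That gives 4 strongly connected components.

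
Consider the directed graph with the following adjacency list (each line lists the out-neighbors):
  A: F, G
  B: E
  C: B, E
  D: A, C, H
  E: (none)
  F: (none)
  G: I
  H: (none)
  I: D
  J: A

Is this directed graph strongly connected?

No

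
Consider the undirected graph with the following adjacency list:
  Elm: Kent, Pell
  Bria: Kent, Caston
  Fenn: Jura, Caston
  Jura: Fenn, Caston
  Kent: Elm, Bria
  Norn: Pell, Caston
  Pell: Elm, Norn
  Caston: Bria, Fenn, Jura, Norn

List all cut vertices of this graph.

Caston

Removing Caston increases the component count from 1 to 2, so Caston is a cut vertex.
By contrast removing Pell leaves 1 component; it is not a cut vertex. No other vertex is a cut vertex either.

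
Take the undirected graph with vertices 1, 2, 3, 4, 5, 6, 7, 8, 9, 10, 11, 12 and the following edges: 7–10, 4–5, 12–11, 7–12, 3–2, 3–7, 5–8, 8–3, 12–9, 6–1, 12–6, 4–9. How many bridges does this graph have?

The edges on the cycle 4-5-8-3-7-12-9-4 are not bridges since each lies on that cycle.
But removing 3–2 disconnects 3 from 2; removing 6–1 disconnects 6 from 1; removing 10–7 disconnects 10 from 7; removing 6–12 disconnects 6 from 12 — these are bridges.
In total 5 edges are bridges.

5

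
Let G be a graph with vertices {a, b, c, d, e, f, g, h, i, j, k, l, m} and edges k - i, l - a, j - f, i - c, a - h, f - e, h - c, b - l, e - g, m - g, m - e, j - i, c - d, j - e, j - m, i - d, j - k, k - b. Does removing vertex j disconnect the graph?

Yes

Deleting j raises the number of components from 1 to 2, so j is a cut vertex.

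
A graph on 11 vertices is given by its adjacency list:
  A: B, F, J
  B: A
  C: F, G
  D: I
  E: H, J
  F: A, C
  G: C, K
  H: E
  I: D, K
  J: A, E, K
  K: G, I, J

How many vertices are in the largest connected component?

11

Starting from A we can reach A, B, C, D, E, F, G, H, I, J, K. That is one component of size 11.
The largest has 11 vertices.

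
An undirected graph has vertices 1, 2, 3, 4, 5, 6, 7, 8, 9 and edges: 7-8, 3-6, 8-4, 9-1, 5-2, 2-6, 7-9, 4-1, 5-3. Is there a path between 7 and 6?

No

The component containing 7 is {1, 4, 7, 8, 9}, and 6 is not in it.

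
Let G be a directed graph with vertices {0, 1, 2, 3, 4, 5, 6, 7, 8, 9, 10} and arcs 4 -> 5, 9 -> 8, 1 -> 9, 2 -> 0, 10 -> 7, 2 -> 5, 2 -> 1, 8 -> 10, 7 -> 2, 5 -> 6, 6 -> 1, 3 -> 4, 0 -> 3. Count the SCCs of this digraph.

1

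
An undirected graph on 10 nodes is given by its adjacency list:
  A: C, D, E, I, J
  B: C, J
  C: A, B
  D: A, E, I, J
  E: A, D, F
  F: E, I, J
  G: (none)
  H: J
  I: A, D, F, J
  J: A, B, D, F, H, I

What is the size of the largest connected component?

G is isolated — a component by itself.
Starting from A we can reach A, B, C, D, E, F, H, I, J. That is one component of size 9.
The largest has 9 vertices.

9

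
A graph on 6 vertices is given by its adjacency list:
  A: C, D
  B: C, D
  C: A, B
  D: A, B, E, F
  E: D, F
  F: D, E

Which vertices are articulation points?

Removing D increases the component count from 1 to 2, so D is a cut vertex.
By contrast removing C leaves 1 component; it is not a cut vertex. No other vertex is a cut vertex either.

D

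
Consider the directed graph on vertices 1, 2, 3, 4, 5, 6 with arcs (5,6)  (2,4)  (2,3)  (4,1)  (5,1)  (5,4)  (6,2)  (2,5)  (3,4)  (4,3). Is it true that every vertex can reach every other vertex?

There is no directed path from 4 to 2, so the graph is not strongly connected.

No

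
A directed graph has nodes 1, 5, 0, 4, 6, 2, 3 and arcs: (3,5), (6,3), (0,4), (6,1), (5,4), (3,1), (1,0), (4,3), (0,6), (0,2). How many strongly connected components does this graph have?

2

{0, 1, 3, 4, 5, 6} are all mutually reachable — one SCC of size 6.
{2} is an SCC by itself.
That gives 2 strongly connected components.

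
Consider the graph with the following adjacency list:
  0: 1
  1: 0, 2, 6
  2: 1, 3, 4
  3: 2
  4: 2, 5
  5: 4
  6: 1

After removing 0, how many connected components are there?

1

With 0 gone, the remaining components are: {1, 2, 3, 4, 5, 6}.
That is 1 component.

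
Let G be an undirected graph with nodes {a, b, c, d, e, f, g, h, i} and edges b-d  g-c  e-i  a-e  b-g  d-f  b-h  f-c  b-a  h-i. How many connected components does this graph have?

1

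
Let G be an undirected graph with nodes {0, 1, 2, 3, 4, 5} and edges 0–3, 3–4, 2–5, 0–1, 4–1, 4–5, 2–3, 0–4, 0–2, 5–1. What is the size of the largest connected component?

Starting from 0 we can reach 0, 1, 2, 3, 4, 5. That is one component of size 6.
The largest has 6 vertices.

6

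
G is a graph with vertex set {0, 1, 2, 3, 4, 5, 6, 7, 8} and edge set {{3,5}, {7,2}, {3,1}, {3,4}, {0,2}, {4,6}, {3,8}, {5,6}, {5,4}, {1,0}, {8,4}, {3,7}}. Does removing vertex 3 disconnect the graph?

Yes

Deleting 3 raises the number of components from 1 to 2, so 3 is a cut vertex.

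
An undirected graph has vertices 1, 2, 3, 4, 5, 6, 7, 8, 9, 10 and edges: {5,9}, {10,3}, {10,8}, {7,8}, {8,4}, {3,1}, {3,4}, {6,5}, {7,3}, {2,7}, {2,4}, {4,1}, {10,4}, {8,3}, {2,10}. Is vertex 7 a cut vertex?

No

Deleting 7 leaves 2 components (was 2), so 7 is not a cut vertex.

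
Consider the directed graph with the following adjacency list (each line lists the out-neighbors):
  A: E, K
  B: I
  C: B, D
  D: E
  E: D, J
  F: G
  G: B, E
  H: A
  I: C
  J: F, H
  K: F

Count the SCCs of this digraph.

1

{A, B, C, D, E, F, G, H, I, J, K} are all mutually reachable — one SCC of size 11.
That gives 1 strongly connected component.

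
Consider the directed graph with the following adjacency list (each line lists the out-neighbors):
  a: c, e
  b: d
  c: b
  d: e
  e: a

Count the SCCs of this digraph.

1

{a, b, c, d, e} are all mutually reachable — one SCC of size 5.
That gives 1 strongly connected component.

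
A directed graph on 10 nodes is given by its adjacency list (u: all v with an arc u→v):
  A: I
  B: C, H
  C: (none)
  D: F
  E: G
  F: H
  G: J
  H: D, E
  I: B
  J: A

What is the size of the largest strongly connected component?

9

{A, B, D, E, F, G, H, I, J} are all mutually reachable — one SCC of size 9.
{C} is an SCC by itself.
The largest has 9 vertices.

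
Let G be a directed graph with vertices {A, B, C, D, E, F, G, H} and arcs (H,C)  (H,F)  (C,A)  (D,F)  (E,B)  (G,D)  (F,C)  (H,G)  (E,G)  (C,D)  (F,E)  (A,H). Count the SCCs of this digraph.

{A, C, D, E, F, G, H} are all mutually reachable — one SCC of size 7.
{B} is an SCC by itself.
That gives 2 strongly connected components.

2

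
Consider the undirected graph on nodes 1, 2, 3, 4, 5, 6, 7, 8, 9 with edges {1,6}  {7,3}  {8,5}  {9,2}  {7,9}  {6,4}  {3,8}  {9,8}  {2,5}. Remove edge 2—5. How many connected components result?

2 and 5 are still connected via 2-9-8-5, so the component count stays at 2.

2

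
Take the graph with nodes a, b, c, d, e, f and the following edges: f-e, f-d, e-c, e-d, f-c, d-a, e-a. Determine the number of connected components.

b is isolated — a component by itself.
Starting from a we can reach a, c, d, e, f. That is one component of size 5.
Total: 2 components.

2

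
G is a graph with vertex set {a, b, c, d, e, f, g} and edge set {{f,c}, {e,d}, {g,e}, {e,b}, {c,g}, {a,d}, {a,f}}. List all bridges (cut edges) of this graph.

b-e

The edges on the cycle a-f-c-g-e-d-a are not bridges since each lies on that cycle.
But removing e-b disconnects e from b — this is a bridge.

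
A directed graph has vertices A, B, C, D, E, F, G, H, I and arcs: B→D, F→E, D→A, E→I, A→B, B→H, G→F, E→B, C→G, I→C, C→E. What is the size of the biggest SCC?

{C, E, F, G, I} are all mutually reachable — one SCC of size 5.
{A, B, D} are all mutually reachable — one SCC of size 3.
{H} is an SCC by itself.
The largest has 5 vertices.

5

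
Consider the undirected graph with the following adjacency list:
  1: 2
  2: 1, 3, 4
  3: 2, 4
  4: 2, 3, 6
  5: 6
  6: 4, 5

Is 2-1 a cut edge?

Removing 2-1 leaves no path between 2 and 1: the component count goes from 1 to 2. So it is a bridge.

Yes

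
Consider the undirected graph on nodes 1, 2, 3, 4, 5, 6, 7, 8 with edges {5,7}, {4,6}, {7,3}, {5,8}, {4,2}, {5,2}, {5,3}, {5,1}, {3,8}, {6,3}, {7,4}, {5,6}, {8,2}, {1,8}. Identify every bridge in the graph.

none

The edges on the cycle 5-7-4-2-8-1-5 are not bridges since each lies on that cycle.
Every edge lies on some cycle, so there are no bridges.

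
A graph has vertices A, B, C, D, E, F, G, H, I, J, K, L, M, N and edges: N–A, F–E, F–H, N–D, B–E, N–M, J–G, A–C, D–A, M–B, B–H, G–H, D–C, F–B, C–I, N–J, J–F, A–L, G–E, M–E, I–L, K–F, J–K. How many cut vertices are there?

1

Removing N increases the component count from 1 to 2, so N is a cut vertex.
By contrast removing M leaves 1 component; it is not a cut vertex. No other vertex is a cut vertex either.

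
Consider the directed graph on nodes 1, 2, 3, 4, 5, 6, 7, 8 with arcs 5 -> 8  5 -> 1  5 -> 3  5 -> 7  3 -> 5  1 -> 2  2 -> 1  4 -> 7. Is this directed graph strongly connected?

There is no directed path from 3 to 4, so the graph is not strongly connected.

No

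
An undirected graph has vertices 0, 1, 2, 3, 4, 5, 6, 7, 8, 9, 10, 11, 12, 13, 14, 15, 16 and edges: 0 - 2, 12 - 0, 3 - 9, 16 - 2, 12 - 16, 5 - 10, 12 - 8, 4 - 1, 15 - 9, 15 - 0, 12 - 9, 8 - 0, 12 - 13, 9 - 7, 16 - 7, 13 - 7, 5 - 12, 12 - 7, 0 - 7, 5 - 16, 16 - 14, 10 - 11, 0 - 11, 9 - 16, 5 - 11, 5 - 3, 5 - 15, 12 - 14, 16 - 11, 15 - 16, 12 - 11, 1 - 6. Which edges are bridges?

1-4, 1-6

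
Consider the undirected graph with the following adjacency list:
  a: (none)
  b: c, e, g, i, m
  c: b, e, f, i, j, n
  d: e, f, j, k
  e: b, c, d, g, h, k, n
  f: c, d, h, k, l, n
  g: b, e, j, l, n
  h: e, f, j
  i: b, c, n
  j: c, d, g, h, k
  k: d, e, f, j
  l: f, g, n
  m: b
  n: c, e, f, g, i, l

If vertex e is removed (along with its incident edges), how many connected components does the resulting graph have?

2

With e gone, the remaining components are: {a}; {b, c, d, f, g, h, i, j, k, l, m, n}.
That is 2 components.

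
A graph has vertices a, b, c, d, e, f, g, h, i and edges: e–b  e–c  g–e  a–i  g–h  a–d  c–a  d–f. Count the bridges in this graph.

removing e–g disconnects e from g; removing c–e disconnects c from e; removing e–b disconnects e from b; removing c–a disconnects c from a — these are bridges.
In total 8 edges are bridges.

8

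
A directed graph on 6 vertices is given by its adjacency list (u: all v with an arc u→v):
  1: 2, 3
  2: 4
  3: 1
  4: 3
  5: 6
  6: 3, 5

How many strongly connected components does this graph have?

{1, 2, 3, 4} are all mutually reachable — one SCC of size 4.
{5, 6} are all mutually reachable — one SCC of size 2.
That gives 2 strongly connected components.

2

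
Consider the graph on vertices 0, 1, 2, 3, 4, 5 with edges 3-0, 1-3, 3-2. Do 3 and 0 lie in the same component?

Yes

From 3 we can reach 0, 1, 2, 3, which includes 0.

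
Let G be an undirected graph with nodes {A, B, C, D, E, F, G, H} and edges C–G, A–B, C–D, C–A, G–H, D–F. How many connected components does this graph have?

2

E is isolated — a component by itself.
Starting from A we can reach A, B, C, D, F, G, H. That is one component of size 7.
Total: 2 components.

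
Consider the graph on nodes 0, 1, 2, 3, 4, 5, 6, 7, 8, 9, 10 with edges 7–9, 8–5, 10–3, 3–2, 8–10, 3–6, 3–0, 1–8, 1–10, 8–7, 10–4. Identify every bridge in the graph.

The edges on the cycle 1-8-10-1 are not bridges since each lies on that cycle.
But removing 3–0 disconnects 3 from 0; removing 8–7 disconnects 8 from 7; removing 10–3 disconnects 10 from 3; removing 3–6 disconnects 3 from 6 — these are bridges.
In total 8 edges are bridges.

0-3, 10-3, 10-4, 2-3, 3-6, 5-8, 7-8, 7-9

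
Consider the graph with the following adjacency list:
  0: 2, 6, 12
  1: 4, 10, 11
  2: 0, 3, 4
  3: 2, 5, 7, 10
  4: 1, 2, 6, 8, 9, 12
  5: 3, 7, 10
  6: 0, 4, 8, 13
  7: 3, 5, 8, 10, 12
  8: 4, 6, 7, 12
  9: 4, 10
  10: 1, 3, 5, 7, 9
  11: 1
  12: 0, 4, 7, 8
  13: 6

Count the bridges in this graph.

2

The edges on the cycle 0-6-4-2-3-7-12-0 are not bridges since each lies on that cycle.
But removing 6-13 disconnects 6 from 13; removing 11-1 disconnects 11 from 1 — these are bridges.
That makes 2 bridges.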